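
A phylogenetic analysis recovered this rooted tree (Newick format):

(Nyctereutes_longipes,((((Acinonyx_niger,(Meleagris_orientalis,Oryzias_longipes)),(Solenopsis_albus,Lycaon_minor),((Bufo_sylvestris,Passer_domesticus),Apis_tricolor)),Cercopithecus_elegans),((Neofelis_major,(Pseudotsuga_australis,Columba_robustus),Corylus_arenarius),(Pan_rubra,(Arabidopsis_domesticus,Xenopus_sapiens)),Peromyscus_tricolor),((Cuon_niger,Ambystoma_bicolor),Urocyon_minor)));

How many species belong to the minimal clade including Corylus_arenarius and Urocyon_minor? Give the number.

The MRCA of Corylus_arenarius and Urocyon_minor is the node subtending ((((Acinonyx_niger,(Meleagris_orientalis,Oryzias_longipes)),(Solenopsis_albus,Lycaon_minor),((Bufo_sylvestris,Passer_domesticus),Apis_tricolor)),Cercopithecus_elegans),((Neofelis_major,(Pseudotsuga_australis,Columba_robustus),Corylus_arenarius),(Pan_rubra,(Arabidopsis_domesticus,Xenopus_sapiens)),Peromyscus_tricolor),((Cuon_niger,Ambystoma_bicolor),Urocyon_minor)).
That clade contains 20 terminal taxa: Acinonyx_niger, Ambystoma_bicolor, Apis_tricolor, Arabidopsis_domesticus, Bufo_sylvestris, Cercopithecus_elegans, Columba_robustus, Corylus_arenarius, Cuon_niger, Lycaon_minor, Meleagris_orientalis, Neofelis_major, Oryzias_longipes, Pan_rubra, Passer_domesticus, Peromyscus_tricolor, Pseudotsuga_australis, Solenopsis_albus, Urocyon_minor, Xenopus_sapiens.

20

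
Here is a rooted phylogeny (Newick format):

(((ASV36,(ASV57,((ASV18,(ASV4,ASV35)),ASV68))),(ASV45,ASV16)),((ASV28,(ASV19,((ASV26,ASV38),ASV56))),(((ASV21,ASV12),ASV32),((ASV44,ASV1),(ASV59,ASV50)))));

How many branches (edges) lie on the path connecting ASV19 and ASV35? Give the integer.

The MRCA of ASV19 and ASV35 is the root of the tree.
From ASV19 up to that node: 4 branches. From ASV35 up to the same node: 7 branches. Total: 4 + 7 = 11.

11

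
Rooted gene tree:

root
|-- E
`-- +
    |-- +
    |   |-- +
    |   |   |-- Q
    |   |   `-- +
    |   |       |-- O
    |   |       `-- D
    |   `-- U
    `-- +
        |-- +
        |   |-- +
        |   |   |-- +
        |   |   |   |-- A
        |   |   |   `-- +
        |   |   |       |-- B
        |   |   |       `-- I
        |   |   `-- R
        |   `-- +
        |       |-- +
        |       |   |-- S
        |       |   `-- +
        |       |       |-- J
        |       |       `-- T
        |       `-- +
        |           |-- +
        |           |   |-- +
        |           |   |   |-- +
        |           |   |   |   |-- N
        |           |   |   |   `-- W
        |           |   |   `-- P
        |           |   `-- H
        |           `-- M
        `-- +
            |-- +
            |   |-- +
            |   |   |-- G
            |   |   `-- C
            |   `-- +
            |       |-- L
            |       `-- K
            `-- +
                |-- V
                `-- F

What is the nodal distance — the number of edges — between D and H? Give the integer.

10

The MRCA of D and H is the node subtending (((Q,(O,D)),U),((((A,(B,I)),R),((S,(J,T)),((((N,W),P),H),M))),(((G,C),(L,K)),(V,F)))).
From D up to that node: 4 branches. From H up to the same node: 6 branches. Total: 4 + 6 = 10.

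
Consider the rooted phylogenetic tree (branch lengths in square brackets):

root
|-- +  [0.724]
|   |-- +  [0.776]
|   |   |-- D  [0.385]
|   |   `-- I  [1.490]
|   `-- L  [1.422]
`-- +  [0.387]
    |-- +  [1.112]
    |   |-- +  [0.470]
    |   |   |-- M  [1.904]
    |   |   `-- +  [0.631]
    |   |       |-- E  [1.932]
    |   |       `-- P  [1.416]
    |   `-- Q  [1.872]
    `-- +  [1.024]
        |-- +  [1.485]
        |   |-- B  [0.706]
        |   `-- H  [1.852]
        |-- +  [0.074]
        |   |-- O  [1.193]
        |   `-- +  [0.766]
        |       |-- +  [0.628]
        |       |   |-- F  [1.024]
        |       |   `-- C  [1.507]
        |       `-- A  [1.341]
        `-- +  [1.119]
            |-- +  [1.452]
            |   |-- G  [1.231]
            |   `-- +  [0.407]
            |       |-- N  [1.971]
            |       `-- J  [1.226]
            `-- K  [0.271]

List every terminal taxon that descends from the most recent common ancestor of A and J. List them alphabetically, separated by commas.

A, B, C, F, G, H, J, K, N, O

Tracing A: it sits inside ((F,C),A).
Tracing J: it sits inside (N,J).
The smallest clade enclosing both is ((B,H),(O,((F,C),A)),((G,(N,J)),K)); the answer is its 10 terminal taxa in alphabetical order.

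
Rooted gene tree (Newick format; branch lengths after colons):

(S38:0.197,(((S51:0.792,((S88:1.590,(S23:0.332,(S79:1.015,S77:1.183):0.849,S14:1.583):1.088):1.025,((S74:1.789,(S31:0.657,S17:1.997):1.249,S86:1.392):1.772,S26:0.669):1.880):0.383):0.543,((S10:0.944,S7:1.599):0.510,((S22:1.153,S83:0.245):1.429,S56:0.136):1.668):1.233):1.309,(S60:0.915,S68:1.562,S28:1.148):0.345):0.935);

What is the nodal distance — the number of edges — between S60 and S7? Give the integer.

The MRCA of S60 and S7 is the node subtending (((S51,((S88,(S23,(S79,S77),S14)),((S74,(S31,S17),S86),S26))),((S10,S7),((S22,S83),S56))),(S60,S68,S28)).
From S60 up to that node: 2 branches. From S7 up to the same node: 4 branches. Total: 2 + 4 = 6.

6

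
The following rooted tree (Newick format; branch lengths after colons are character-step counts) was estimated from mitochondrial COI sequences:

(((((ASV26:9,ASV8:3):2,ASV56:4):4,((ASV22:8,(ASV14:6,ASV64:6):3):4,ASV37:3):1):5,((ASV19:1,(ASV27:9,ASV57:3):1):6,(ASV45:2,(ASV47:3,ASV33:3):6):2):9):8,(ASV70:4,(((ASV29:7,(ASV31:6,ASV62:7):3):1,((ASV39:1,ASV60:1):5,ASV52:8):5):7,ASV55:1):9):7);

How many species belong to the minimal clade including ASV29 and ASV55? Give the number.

7

The MRCA of ASV29 and ASV55 is the node subtending (((ASV29,(ASV31,ASV62)),((ASV39,ASV60),ASV52)),ASV55).
That clade contains 7 terminal taxa: ASV29, ASV31, ASV39, ASV52, ASV55, ASV60, ASV62.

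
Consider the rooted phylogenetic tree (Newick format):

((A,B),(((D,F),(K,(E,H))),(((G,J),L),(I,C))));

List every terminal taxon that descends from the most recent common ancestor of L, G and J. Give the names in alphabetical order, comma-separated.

G, J, L

Tracing L: it sits inside ((G,J),L).
Tracing G: it sits inside (G,J).
Tracing J: it sits inside (G,J).
The smallest clade enclosing all 3 is ((G,J),L); the answer is its 3 terminal taxa in alphabetical order.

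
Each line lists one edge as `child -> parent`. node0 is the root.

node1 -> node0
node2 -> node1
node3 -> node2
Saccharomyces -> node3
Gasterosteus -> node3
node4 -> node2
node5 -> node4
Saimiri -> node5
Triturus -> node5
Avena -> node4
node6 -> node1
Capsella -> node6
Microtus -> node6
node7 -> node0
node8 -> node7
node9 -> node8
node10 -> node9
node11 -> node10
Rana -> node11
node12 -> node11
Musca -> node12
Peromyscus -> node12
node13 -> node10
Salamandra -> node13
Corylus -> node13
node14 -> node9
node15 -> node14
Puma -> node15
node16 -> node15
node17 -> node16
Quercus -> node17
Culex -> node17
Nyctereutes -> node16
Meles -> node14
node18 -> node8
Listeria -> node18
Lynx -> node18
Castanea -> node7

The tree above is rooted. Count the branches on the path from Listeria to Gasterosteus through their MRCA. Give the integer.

8

The MRCA of Listeria and Gasterosteus is the root of the tree.
From Listeria up to that node: 4 branches. From Gasterosteus up to the same node: 4 branches. Total: 4 + 4 = 8.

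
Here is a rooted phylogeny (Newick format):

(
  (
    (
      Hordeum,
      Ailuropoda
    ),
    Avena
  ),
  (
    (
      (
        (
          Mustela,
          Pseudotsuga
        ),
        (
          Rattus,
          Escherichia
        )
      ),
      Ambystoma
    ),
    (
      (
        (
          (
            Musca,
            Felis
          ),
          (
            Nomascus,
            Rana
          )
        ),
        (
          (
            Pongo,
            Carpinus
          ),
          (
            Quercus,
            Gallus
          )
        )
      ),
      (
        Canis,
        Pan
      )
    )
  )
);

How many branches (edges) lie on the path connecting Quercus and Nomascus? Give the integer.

The MRCA of Quercus and Nomascus is the node subtending (((Musca,Felis),(Nomascus,Rana)),((Pongo,Carpinus),(Quercus,Gallus))).
From Quercus up to that node: 3 branches. From Nomascus up to the same node: 3 branches. Total: 3 + 3 = 6.

6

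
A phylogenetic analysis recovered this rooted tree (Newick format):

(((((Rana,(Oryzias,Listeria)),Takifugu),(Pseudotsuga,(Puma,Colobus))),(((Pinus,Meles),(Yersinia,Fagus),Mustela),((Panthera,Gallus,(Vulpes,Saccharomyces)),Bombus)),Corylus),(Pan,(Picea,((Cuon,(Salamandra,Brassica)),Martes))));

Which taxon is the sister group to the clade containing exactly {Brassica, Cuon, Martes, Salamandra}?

Picea

The clade containing exactly {Brassica, Cuon, Martes, Salamandra} attaches to the tree at the node subtending (Picea,((Cuon,(Salamandra,Brassica)),Martes)).
The other lineage descending from that same node — the sister group — is the single tip Picea.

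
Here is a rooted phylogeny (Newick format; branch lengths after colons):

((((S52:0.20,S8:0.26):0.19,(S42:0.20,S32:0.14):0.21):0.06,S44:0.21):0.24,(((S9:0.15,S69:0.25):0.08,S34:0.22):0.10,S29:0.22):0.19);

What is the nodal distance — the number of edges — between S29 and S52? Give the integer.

6

The MRCA of S29 and S52 is the root of the tree.
From S29 up to that node: 2 branches. From S52 up to the same node: 4 branches. Total: 2 + 4 = 6.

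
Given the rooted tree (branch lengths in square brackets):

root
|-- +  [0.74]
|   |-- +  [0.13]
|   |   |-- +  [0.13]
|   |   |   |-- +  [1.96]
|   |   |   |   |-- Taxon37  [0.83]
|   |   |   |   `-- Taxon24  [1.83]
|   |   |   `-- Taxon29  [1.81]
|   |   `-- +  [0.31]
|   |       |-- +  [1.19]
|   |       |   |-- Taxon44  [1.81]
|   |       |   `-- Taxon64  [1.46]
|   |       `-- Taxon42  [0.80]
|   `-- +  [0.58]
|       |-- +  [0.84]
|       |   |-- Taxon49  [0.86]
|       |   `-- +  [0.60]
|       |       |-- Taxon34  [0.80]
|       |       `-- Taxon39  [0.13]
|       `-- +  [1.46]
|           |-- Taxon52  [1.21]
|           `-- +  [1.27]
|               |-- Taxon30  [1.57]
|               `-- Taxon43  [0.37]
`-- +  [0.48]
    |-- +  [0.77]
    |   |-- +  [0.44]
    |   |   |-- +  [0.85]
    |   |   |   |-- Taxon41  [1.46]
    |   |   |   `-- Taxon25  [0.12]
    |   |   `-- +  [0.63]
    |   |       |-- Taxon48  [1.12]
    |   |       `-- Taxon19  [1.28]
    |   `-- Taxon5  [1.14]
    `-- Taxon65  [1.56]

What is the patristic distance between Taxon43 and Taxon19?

8.02

The path runs Taxon43 → … → MRCA → … → Taxon19; the MRCA is the root of the tree.
Branch lengths along that path: 0.37 + 1.27 + 1.46 + 0.58 + 0.74 + 0.48 + 0.77 + 0.44 + 0.63 + 1.28 = 8.02.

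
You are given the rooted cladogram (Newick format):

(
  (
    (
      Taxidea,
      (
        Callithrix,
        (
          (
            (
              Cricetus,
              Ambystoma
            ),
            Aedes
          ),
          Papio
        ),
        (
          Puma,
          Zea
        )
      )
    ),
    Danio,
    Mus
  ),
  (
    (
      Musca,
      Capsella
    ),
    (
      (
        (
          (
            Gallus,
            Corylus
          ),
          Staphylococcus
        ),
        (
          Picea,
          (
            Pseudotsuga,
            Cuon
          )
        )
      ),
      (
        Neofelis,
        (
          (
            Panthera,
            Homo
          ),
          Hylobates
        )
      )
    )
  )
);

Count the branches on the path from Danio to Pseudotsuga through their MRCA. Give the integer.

8

The MRCA of Danio and Pseudotsuga is the root of the tree.
From Danio up to that node: 2 branches. From Pseudotsuga up to the same node: 6 branches. Total: 2 + 6 = 8.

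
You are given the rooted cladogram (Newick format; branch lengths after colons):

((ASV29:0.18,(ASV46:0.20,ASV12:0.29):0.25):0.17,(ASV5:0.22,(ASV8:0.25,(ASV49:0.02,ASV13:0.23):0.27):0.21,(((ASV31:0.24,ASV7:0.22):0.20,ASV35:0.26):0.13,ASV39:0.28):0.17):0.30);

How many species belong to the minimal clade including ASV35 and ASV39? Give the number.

4

The MRCA of ASV35 and ASV39 is the node subtending (((ASV31,ASV7),ASV35),ASV39).
That clade contains 4 terminal taxa: ASV31, ASV35, ASV39, ASV7.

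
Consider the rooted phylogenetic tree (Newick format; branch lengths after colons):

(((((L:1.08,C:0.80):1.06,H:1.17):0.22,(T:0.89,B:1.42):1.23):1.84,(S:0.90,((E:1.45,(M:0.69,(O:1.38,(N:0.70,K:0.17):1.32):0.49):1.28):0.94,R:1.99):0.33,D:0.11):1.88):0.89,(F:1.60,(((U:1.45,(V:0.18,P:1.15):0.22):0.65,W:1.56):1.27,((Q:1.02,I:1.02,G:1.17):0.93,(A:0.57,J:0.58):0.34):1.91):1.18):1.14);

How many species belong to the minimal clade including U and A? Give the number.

The MRCA of U and A is the node subtending (((U,(V,P)),W),((Q,I,G),(A,J))).
That clade contains 9 terminal taxa: A, G, I, J, P, Q, U, V, W.

9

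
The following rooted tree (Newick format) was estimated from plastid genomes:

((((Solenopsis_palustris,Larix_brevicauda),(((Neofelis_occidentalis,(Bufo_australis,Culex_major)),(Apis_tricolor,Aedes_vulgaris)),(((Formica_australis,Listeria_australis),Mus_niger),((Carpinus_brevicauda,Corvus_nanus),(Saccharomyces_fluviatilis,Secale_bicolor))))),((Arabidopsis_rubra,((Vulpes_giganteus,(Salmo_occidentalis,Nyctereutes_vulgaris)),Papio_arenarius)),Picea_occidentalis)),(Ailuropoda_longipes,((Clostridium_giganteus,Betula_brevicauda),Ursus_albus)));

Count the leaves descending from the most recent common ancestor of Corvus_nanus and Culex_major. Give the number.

12

The MRCA of Corvus_nanus and Culex_major is the node subtending (((Neofelis_occidentalis,(Bufo_australis,Culex_major)),(Apis_tricolor,Aedes_vulgaris)),(((Formica_australis,Listeria_australis),Mus_niger),((Carpinus_brevicauda,Corvus_nanus),(Saccharomyces_fluviatilis,Secale_bicolor)))).
That clade contains 12 terminal taxa: Aedes_vulgaris, Apis_tricolor, Bufo_australis, Carpinus_brevicauda, Corvus_nanus, Culex_major, Formica_australis, Listeria_australis, Mus_niger, Neofelis_occidentalis, Saccharomyces_fluviatilis, Secale_bicolor.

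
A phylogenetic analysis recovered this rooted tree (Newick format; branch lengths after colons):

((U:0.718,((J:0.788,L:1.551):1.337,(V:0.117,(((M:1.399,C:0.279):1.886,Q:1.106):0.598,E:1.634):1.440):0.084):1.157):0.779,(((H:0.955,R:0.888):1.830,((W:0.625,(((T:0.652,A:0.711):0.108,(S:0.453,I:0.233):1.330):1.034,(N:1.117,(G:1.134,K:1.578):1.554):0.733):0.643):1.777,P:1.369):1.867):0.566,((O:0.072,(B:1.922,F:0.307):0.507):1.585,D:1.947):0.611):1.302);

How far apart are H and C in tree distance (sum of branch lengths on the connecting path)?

10.876

The path runs H → … → MRCA → … → C; the MRCA is the root of the tree.
Branch lengths along that path: 0.955 + 1.830 + 0.566 + 1.302 + 0.779 + 1.157 + 0.084 + 1.440 + 0.598 + 1.886 + 0.279 = 10.876.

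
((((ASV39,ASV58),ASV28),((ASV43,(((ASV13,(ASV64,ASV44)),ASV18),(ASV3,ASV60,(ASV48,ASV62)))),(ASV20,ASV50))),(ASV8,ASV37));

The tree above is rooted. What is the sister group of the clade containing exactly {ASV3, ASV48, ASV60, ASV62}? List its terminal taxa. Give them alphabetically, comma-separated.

ASV13, ASV18, ASV44, ASV64

The clade containing exactly {ASV3, ASV48, ASV60, ASV62} attaches to the tree at the node subtending (((ASV13,(ASV64,ASV44)),ASV18),(ASV3,ASV60,(ASV48,ASV62))).
The other lineage descending from that same node — the sister group — is ((ASV13,(ASV64,ASV44)),ASV18); its 4 tips in alphabetical order are the answer.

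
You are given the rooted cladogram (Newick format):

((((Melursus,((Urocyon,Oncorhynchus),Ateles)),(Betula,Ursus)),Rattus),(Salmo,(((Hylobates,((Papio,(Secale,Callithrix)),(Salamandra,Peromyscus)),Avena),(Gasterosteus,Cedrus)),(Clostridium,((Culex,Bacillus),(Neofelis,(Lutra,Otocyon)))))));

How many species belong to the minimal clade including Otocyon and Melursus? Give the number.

The MRCA of Otocyon and Melursus is the root, so the clade is the entire tree.
That clade contains 23 terminal taxa: Ateles, Avena, Bacillus, Betula, Callithrix, Cedrus, Clostridium, Culex, Gasterosteus, Hylobates, Lutra, Melursus, Neofelis, Oncorhynchus, Otocyon, Papio, Peromyscus, Rattus, Salamandra, Salmo, Secale, Urocyon, Ursus.

23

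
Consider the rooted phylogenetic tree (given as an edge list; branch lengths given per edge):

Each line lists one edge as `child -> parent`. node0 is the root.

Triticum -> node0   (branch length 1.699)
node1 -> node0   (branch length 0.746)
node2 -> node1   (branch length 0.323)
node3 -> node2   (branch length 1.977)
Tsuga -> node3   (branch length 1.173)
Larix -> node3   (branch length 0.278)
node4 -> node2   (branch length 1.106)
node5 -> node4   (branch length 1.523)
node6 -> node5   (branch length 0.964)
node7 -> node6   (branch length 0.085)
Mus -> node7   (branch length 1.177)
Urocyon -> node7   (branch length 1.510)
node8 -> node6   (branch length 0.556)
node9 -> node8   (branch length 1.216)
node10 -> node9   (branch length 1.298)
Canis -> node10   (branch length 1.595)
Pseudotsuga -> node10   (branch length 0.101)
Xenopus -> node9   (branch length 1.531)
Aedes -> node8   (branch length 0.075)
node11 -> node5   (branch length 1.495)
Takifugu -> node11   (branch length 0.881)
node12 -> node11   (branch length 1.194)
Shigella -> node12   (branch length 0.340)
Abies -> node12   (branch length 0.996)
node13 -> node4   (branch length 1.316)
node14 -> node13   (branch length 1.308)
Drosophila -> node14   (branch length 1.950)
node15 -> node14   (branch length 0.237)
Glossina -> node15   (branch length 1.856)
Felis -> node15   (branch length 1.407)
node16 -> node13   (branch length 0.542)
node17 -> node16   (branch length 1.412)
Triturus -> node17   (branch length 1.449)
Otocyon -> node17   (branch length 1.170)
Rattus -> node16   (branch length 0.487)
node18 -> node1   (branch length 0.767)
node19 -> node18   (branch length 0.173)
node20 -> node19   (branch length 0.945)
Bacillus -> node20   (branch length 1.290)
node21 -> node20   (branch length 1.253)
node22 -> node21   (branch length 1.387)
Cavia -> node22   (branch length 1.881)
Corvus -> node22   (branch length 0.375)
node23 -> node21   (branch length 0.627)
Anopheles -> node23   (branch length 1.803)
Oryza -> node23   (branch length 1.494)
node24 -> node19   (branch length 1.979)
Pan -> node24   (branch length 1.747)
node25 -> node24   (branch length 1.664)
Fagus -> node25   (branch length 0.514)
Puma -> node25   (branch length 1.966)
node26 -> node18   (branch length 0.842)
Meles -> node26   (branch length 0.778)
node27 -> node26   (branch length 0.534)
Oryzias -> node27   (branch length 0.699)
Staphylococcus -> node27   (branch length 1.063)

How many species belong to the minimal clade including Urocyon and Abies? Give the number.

9

The MRCA of Urocyon and Abies is the node subtending (((Mus,Urocyon),(((Canis,Pseudotsuga),Xenopus),Aedes)),(Takifugu,(Shigella,Abies))).
That clade contains 9 terminal taxa: Abies, Aedes, Canis, Mus, Pseudotsuga, Shigella, Takifugu, Urocyon, Xenopus.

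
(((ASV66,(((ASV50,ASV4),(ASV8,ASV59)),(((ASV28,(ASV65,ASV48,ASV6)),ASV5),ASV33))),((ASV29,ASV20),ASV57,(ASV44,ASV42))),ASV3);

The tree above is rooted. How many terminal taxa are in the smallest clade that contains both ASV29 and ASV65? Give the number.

16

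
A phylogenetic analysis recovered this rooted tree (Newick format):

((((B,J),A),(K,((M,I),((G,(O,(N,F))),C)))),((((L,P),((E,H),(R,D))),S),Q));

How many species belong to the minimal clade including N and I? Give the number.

7

The MRCA of N and I is the node subtending ((M,I),((G,(O,(N,F))),C)).
That clade contains 7 terminal taxa: C, F, G, I, M, N, O.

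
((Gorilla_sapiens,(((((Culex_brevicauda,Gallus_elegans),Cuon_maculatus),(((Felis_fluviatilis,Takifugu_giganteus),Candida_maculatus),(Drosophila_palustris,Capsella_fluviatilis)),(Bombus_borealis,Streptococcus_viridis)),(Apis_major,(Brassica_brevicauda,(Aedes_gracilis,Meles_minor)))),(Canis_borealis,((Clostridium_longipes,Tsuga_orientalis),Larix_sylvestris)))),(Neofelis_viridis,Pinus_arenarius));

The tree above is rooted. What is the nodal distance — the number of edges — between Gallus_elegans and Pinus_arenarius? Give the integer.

The MRCA of Gallus_elegans and Pinus_arenarius is the root of the tree.
From Gallus_elegans up to that node: 7 branches. From Pinus_arenarius up to the same node: 2 branches. Total: 7 + 2 = 9.

9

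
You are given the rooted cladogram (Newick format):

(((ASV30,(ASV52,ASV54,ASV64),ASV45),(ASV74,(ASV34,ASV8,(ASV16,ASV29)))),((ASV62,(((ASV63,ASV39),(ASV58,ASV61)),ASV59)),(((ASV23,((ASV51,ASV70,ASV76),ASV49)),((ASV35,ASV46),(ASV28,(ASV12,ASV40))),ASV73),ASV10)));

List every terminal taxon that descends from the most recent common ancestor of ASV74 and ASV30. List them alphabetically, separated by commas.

ASV16, ASV29, ASV30, ASV34, ASV45, ASV52, ASV54, ASV64, ASV74, ASV8

Tracing ASV74: it sits inside (ASV74,(ASV34,ASV8,(ASV16,ASV29))).
Tracing ASV30: it sits inside (ASV30,(ASV52,ASV54,ASV64),ASV45).
The smallest clade enclosing both is ((ASV30,(ASV52,ASV54,ASV64),ASV45),(ASV74,(ASV34,ASV8,(ASV16,ASV29)))); the answer is its 10 terminal taxa in alphabetical order.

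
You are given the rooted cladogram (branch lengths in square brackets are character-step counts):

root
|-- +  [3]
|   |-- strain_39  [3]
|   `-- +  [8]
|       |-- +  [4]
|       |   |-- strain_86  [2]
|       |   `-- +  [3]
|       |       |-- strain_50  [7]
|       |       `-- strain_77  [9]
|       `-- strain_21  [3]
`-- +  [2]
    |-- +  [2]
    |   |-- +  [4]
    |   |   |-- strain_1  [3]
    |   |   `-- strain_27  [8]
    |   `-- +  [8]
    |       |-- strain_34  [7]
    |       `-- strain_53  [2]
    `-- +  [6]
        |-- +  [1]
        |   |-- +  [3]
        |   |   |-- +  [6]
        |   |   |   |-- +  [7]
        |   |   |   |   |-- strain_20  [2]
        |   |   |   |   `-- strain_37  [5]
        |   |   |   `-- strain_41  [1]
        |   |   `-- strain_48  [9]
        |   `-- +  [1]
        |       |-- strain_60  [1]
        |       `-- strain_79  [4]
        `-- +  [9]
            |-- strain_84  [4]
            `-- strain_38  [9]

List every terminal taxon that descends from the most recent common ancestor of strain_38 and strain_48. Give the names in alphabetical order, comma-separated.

strain_20, strain_37, strain_38, strain_41, strain_48, strain_60, strain_79, strain_84

Tracing strain_38: it sits inside (strain_84,strain_38).
Tracing strain_48: it sits inside (((strain_20,strain_37),strain_41),strain_48).
The smallest clade enclosing both is (((((strain_20,strain_37),strain_41),strain_48),(strain_60,strain_79)),(strain_84,strain_38)); the answer is its 8 terminal taxa in alphabetical order.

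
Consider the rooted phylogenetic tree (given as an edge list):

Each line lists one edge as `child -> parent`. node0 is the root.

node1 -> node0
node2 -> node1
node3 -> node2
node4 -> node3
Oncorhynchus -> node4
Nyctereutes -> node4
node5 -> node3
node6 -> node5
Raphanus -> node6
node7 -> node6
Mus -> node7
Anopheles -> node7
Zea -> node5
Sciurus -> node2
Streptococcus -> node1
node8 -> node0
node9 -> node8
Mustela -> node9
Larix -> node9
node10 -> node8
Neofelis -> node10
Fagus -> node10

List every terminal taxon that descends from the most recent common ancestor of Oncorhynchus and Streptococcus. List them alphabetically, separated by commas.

Anopheles, Mus, Nyctereutes, Oncorhynchus, Raphanus, Sciurus, Streptococcus, Zea

Tracing Oncorhynchus: it sits inside (Oncorhynchus,Nyctereutes).
Tracing Streptococcus: it sits inside ((((Oncorhynchus,Nyctereutes),((Raphanus,(Mus,Anopheles)),Zea)),Sciurus),Streptococcus).
The smallest clade enclosing both is ((((Oncorhynchus,Nyctereutes),((Raphanus,(Mus,Anopheles)),Zea)),Sciurus),Streptococcus); the answer is its 8 terminal taxa in alphabetical order.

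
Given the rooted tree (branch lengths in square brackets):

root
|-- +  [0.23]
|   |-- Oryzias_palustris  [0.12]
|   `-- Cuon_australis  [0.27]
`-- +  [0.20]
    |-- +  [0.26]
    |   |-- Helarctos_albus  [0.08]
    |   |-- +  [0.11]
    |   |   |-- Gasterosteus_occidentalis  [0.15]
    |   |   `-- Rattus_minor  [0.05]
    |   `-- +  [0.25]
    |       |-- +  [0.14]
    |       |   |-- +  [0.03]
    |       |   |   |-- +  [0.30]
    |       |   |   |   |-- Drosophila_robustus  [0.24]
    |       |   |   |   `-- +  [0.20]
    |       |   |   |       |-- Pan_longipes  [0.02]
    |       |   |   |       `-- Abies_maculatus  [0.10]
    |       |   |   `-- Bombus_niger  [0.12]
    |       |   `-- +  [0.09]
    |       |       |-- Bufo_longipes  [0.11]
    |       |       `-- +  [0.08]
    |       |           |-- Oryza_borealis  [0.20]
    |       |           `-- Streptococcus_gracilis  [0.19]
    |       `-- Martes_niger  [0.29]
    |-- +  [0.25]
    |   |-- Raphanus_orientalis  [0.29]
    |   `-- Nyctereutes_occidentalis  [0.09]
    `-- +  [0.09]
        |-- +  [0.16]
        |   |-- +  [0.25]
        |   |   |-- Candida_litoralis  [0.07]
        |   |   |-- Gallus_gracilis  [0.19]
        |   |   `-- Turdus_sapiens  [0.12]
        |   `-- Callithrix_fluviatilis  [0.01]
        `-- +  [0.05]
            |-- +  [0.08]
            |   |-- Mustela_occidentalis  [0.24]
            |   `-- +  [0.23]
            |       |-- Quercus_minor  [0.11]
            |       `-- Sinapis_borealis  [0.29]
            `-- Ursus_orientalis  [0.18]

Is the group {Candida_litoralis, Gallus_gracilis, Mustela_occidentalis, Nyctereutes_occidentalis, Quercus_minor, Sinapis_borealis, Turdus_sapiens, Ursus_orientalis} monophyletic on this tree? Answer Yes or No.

No

The MRCA of the listed taxa subtends ((Helarctos_albus,(Gasterosteus_occidentalis,Rattus_minor),((((Drosophila_robustus,(Pan_longipes,Abies_maculatus)),Bombus_niger),(Bufo_longipes,(Oryza_borealis,Streptococcus_gracilis))),Martes_niger)),(Raphanus_orientalis,Nyctereutes_occidentalis),(((Candida_litoralis,Gallus_gracilis,Turdus_sapiens),Callithrix_fluviatilis),((Mustela_occidentalis,(Quercus_minor,Sinapis_borealis)),Ursus_orientalis))).
That clade also contains Abies_maculatus, Bombus_niger, Bufo_longipes, Callithrix_fluviatilis, Drosophila_robustus, Gasterosteus_occidentalis, Helarctos_albus, Martes_niger, Oryza_borealis, Pan_longipes, Raphanus_orientalis, Rattus_minor, Streptococcus_gracilis, which are not in the proposed group, so the group is not monophyletic.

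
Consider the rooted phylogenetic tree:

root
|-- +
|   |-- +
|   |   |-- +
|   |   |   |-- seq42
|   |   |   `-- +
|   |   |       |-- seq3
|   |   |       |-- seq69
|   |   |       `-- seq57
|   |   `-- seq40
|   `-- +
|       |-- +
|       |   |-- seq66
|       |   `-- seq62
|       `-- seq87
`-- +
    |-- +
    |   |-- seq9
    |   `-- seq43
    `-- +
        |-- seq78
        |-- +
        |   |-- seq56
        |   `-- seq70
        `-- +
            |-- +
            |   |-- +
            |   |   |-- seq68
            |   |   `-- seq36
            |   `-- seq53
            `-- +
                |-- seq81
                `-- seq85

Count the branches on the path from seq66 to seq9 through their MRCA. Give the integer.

The MRCA of seq66 and seq9 is the root of the tree.
From seq66 up to that node: 4 branches. From seq9 up to the same node: 3 branches. Total: 4 + 3 = 7.

7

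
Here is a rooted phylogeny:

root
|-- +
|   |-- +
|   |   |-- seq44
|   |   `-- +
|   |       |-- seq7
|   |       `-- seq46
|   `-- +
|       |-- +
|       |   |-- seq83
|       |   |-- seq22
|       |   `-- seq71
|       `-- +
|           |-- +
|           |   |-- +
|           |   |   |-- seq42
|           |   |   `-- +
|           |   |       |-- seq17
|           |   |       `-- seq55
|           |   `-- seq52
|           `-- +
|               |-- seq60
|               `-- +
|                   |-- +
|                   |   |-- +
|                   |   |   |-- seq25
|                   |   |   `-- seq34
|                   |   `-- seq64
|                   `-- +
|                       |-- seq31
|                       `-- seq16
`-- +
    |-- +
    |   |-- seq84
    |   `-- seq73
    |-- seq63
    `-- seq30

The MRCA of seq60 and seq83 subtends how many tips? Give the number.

13

The MRCA of seq60 and seq83 is the node subtending ((seq83,seq22,seq71),(((seq42,(seq17,seq55)),seq52),(seq60,(((seq25,seq34),seq64),(seq31,seq16))))).
That clade contains 13 terminal taxa: seq16, seq17, seq22, seq25, seq31, seq34, seq42, seq52, seq55, seq60, seq64, seq71, seq83.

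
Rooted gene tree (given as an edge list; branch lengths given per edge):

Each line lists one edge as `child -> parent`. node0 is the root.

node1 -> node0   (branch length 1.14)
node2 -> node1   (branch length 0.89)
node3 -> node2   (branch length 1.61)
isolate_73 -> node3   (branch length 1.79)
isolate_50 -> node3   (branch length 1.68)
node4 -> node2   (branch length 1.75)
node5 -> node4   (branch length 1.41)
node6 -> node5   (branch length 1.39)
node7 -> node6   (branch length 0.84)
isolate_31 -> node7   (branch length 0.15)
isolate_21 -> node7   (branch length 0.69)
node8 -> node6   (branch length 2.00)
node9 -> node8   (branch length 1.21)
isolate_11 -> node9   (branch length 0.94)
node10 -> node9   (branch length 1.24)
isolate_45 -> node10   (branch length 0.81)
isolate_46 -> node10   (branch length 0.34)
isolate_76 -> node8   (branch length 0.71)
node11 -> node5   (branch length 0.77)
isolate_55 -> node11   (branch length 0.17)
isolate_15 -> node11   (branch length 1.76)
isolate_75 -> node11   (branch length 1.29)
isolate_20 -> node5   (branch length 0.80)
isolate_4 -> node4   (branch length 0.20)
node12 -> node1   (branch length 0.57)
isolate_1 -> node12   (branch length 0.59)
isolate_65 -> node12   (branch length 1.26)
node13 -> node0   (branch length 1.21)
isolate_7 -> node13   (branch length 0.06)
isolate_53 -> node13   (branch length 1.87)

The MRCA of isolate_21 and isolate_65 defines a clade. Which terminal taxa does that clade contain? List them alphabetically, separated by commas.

isolate_1, isolate_11, isolate_15, isolate_20, isolate_21, isolate_31, isolate_4, isolate_45, isolate_46, isolate_50, isolate_55, isolate_65, isolate_73, isolate_75, isolate_76

Tracing isolate_21: it sits inside (isolate_31,isolate_21).
Tracing isolate_65: it sits inside (isolate_1,isolate_65).
The smallest clade enclosing both is (((isolate_73,isolate_50),((((isolate_31,isolate_21),((isolate_11,(isolate_45,isolate_46)),isolate_76)),(isolate_55,isolate_15,isolate_75),isolate_20),isolate_4)),(isolate_1,isolate_65)); the answer is its 15 terminal taxa in alphabetical order.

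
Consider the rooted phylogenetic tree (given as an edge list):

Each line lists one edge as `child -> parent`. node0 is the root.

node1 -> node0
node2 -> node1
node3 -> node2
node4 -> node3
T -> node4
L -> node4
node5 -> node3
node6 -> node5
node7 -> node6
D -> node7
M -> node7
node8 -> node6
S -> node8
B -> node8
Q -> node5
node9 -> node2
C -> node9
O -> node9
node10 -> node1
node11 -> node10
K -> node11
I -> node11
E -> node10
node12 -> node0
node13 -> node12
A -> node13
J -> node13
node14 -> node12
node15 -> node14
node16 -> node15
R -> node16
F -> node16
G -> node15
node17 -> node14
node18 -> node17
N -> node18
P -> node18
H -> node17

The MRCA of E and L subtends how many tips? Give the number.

12

The MRCA of E and L is the node subtending ((((T,L),(((D,M),(S,B)),Q)),(C,O)),((K,I),E)).
That clade contains 12 terminal taxa: B, C, D, E, I, K, L, M, O, Q, S, T.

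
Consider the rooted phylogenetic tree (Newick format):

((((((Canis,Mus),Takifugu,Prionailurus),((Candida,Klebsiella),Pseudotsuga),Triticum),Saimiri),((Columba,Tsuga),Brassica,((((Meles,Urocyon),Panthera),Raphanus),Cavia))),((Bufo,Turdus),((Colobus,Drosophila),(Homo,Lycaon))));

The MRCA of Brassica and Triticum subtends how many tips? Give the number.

The MRCA of Brassica and Triticum is the node subtending (((((Canis,Mus),Takifugu,Prionailurus),((Candida,Klebsiella),Pseudotsuga),Triticum),Saimiri),((Columba,Tsuga),Brassica,((((Meles,Urocyon),Panthera),Raphanus),Cavia))).
That clade contains 17 terminal taxa: Brassica, Candida, Canis, Cavia, Columba, Klebsiella, Meles, Mus, Panthera, Prionailurus, Pseudotsuga, Raphanus, Saimiri, Takifugu, Triticum, Tsuga, Urocyon.

17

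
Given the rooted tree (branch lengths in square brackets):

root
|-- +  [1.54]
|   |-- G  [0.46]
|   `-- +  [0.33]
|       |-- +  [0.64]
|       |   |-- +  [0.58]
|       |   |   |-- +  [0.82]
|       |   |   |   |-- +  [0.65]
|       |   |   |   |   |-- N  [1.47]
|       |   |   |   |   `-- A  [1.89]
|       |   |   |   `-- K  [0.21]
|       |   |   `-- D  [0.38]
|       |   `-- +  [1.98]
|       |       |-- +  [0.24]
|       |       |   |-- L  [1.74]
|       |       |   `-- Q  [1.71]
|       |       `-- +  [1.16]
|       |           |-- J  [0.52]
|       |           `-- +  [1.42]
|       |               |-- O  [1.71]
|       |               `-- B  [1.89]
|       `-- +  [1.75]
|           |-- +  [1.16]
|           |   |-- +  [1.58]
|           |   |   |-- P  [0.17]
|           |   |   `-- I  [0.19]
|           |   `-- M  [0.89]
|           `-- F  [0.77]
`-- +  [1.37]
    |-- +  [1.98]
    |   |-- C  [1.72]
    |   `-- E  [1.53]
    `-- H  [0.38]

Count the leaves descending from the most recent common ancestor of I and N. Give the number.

13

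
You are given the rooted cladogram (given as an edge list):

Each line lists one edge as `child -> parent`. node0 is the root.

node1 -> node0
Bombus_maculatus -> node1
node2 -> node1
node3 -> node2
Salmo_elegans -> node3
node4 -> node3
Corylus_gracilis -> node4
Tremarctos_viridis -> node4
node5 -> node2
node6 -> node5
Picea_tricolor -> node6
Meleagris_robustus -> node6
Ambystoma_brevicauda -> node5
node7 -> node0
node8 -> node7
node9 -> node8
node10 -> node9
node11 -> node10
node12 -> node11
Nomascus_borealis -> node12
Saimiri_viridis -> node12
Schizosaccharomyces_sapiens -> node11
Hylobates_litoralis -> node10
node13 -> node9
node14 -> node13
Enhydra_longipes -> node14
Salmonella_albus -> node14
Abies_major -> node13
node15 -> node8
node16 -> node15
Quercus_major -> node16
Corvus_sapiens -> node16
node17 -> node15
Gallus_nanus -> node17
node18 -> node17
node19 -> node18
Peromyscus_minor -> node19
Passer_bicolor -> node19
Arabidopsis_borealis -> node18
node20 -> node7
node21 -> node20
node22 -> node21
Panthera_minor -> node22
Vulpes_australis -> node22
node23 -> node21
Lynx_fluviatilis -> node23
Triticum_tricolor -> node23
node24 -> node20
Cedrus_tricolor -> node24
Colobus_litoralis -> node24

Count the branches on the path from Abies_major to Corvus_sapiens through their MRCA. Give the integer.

6

The MRCA of Abies_major and Corvus_sapiens is the node subtending (((((Nomascus_borealis,Saimiri_viridis),Schizosaccharomyces_sapiens),Hylobates_litoralis),((Enhydra_longipes,Salmonella_albus),Abies_major)),((Quercus_major,Corvus_sapiens),(Gallus_nanus,((Peromyscus_minor,Passer_bicolor),Arabidopsis_borealis)))).
From Abies_major up to that node: 3 branches. From Corvus_sapiens up to the same node: 3 branches. Total: 3 + 3 = 6.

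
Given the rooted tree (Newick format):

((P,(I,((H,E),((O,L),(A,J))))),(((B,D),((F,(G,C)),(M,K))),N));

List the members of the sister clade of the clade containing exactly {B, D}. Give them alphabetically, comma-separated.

C, F, G, K, M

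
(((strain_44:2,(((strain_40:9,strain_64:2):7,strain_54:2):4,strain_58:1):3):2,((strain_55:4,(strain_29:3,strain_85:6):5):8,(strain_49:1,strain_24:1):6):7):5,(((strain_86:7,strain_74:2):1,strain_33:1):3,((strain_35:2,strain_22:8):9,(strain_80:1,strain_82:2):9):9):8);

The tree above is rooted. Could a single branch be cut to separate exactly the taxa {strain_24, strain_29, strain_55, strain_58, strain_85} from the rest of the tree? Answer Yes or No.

The MRCA of the listed taxa subtends ((strain_44,(((strain_40,strain_64),strain_54),strain_58)),((strain_55,(strain_29,strain_85)),(strain_49,strain_24))).
That clade also contains strain_40, strain_44, strain_49, strain_54, strain_64, which are not in the proposed group, so the group is not monophyletic.

No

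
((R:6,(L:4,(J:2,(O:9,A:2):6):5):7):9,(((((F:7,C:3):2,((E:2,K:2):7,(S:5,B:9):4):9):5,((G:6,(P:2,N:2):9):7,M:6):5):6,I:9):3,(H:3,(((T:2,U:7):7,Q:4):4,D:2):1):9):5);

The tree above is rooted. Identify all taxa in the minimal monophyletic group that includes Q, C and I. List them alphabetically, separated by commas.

Tracing Q: it sits inside ((T,U),Q).
Tracing C: it sits inside (F,C).
Tracing I: it sits inside ((((F,C),((E,K),(S,B))),((G,(P,N)),M)),I).
The smallest clade enclosing all 3 is (((((F,C),((E,K),(S,B))),((G,(P,N)),M)),I),(H,(((T,U),Q),D))); the answer is its 16 terminal taxa in alphabetical order.

B, C, D, E, F, G, H, I, K, M, N, P, Q, S, T, U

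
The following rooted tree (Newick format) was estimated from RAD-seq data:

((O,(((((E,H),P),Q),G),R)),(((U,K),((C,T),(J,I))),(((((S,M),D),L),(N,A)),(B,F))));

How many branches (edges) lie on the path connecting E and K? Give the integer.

11

The MRCA of E and K is the root of the tree.
From E up to that node: 7 branches. From K up to the same node: 4 branches. Total: 7 + 4 = 11.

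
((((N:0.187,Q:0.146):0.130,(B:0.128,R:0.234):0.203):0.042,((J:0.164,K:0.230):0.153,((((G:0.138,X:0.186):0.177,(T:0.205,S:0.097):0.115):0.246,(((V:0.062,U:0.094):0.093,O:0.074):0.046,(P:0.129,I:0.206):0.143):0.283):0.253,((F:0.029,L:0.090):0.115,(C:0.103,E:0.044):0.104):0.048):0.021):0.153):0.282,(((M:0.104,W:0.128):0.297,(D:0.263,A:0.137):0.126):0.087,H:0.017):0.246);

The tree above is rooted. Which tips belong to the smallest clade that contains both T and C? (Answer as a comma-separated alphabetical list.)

Tracing T: it sits inside (T,S).
Tracing C: it sits inside (C,E).
The smallest clade enclosing both is ((((G,X),(T,S)),(((V,U),O),(P,I))),((F,L),(C,E))); the answer is its 13 terminal taxa in alphabetical order.

C, E, F, G, I, L, O, P, S, T, U, V, X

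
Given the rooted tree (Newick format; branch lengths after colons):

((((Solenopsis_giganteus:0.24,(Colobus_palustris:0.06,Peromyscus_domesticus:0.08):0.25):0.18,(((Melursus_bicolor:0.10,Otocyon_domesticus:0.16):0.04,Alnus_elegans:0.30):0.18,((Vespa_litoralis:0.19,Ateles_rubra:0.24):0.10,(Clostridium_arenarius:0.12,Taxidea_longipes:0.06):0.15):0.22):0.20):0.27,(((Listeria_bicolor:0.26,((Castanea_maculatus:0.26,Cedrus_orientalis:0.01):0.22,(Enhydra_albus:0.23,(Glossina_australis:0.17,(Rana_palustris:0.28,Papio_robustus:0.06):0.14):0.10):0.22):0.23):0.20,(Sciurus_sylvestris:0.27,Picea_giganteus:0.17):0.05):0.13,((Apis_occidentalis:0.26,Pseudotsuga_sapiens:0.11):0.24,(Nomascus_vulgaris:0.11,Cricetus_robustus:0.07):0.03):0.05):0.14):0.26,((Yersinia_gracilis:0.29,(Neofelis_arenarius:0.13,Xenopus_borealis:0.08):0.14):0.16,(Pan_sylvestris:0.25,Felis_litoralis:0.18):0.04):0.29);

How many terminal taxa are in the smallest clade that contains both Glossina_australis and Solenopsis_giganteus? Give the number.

23

The MRCA of Glossina_australis and Solenopsis_giganteus is the node subtending (((Solenopsis_giganteus,(Colobus_palustris,Peromyscus_domesticus)),(((Melursus_bicolor,Otocyon_domesticus),Alnus_elegans),((Vespa_litoralis,Ateles_rubra),(Clostridium_arenarius,Taxidea_longipes)))),(((Listeria_bicolor,((Castanea_maculatus,Cedrus_orientalis),(Enhydra_albus,(Glossina_australis,(Rana_palustris,Papio_robustus))))),(Sciurus_sylvestris,Picea_giganteus)),((Apis_occidentalis,Pseudotsuga_sapiens),(Nomascus_vulgaris,Cricetus_robustus)))).
That clade contains 23 terminal taxa: Alnus_elegans, Apis_occidentalis, Ateles_rubra, Castanea_maculatus, Cedrus_orientalis, Clostridium_arenarius, Colobus_palustris, Cricetus_robustus, Enhydra_albus, Glossina_australis, Listeria_bicolor, Melursus_bicolor, Nomascus_vulgaris, Otocyon_domesticus, Papio_robustus, Peromyscus_domesticus, Picea_giganteus, Pseudotsuga_sapiens, Rana_palustris, Sciurus_sylvestris, Solenopsis_giganteus, Taxidea_longipes, Vespa_litoralis.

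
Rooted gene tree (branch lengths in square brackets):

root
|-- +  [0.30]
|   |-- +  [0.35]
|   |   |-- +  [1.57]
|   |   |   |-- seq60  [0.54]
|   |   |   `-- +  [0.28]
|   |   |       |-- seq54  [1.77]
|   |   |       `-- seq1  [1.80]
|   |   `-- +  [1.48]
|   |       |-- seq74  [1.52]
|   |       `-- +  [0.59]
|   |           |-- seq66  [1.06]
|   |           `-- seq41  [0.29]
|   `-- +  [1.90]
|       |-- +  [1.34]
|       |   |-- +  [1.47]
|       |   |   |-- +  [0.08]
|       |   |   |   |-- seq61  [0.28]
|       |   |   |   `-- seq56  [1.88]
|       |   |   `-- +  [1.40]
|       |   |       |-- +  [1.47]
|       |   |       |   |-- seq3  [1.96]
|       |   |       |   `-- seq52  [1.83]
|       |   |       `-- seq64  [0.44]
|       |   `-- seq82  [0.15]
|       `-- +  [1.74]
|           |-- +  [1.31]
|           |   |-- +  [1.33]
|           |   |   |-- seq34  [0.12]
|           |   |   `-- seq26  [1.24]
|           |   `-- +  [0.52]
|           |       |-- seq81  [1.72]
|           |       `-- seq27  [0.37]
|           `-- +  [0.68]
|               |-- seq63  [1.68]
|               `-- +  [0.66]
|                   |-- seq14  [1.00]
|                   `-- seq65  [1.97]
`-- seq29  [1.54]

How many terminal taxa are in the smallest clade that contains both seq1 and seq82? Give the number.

The MRCA of seq1 and seq82 is the node subtending (((seq60,(seq54,seq1)),(seq74,(seq66,seq41))),((((seq61,seq56),((seq3,seq52),seq64)),seq82),(((seq34,seq26),(seq81,seq27)),(seq63,(seq14,seq65))))).
That clade contains 19 terminal taxa: seq1, seq14, seq26, seq27, seq3, seq34, seq41, seq52, seq54, seq56, seq60, seq61, seq63, seq64, seq65, seq66, seq74, seq81, seq82.

19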